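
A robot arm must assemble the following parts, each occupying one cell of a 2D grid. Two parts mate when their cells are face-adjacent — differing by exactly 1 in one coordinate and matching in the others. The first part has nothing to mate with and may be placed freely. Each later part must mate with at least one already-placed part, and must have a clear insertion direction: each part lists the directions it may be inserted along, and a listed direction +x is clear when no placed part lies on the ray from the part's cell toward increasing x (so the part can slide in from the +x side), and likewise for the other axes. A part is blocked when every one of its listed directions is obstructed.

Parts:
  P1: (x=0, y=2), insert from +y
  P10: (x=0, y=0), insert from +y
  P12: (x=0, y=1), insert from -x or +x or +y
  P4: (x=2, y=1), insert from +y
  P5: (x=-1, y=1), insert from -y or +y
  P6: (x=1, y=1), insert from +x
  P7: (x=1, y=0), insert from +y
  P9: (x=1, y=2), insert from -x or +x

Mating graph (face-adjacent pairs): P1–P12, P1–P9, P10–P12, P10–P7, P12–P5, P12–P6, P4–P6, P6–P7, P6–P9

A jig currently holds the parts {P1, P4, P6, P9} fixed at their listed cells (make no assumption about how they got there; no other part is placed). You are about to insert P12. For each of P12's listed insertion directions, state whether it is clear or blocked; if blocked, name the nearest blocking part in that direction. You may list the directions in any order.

-x: ray from P12(0, 1) has no placed part ⇒ clear
+x: nearest on ray is P6@(1, 1) ⇒ blocked
+y: nearest on ray is P1@(0, 2) ⇒ blocked

+x: blocked by P6; +y: blocked by P1; -x: clear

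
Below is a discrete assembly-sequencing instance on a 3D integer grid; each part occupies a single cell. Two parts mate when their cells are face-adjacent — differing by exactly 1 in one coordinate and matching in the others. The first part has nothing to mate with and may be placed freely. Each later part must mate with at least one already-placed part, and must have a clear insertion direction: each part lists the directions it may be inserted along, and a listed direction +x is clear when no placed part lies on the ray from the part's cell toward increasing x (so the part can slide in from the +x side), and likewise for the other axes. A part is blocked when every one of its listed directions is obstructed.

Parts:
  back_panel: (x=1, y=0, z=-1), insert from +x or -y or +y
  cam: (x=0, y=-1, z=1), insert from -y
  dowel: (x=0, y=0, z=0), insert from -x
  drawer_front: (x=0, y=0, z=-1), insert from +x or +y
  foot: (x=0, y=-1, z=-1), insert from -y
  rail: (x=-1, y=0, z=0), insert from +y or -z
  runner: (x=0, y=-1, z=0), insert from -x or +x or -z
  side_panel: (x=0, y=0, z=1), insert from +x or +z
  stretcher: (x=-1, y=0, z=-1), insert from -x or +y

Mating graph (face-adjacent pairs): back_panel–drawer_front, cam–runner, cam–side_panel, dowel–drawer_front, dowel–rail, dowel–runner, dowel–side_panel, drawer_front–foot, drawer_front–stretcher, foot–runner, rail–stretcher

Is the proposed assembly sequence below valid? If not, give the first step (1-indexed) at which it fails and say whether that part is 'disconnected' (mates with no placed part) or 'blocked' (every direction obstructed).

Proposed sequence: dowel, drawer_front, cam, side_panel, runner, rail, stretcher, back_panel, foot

Invalid at step 3 (disconnected)

1. dowel@(0, 0, 0) [-x clear] — {dowel}
2. drawer_front@(0, 0, -1) [+x clear] — {dowel, drawer_front}
3. cam@(0, -1, 1) — no placed neighbour ⇒ disconnected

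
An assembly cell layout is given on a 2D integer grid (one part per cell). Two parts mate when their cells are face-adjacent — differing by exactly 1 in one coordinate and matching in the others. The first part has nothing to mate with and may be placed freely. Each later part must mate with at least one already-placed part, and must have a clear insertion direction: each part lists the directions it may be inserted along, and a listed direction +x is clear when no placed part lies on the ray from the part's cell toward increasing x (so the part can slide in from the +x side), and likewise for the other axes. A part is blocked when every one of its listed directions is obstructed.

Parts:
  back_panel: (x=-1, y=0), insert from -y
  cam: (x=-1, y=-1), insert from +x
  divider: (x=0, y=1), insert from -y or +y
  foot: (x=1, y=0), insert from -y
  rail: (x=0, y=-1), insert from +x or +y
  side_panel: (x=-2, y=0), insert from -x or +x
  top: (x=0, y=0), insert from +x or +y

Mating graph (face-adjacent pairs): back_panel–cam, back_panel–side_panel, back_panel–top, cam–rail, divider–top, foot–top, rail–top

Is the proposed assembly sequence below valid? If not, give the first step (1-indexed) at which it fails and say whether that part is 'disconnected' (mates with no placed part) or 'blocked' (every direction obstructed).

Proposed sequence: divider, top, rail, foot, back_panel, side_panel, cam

Invalid at step 7 (blocked)

1. divider@(0, 1) [-y clear] — {divider}
2. top@(0, 0) [+x clear] — {divider, top}
3. rail@(0, -1) [+x clear] — {divider, rail, top}
4. foot@(1, 0) [-y clear] — {divider, foot, rail, top}
5. back_panel@(-1, 0) [-y clear] — {back_panel, divider, foot, rail, top}
6. side_panel@(-2, 0) [-x clear] — {back_panel, divider, foot, rail, side_panel, top}
7. cam@(-1, -1) — +x all obstructed ⇒ blocked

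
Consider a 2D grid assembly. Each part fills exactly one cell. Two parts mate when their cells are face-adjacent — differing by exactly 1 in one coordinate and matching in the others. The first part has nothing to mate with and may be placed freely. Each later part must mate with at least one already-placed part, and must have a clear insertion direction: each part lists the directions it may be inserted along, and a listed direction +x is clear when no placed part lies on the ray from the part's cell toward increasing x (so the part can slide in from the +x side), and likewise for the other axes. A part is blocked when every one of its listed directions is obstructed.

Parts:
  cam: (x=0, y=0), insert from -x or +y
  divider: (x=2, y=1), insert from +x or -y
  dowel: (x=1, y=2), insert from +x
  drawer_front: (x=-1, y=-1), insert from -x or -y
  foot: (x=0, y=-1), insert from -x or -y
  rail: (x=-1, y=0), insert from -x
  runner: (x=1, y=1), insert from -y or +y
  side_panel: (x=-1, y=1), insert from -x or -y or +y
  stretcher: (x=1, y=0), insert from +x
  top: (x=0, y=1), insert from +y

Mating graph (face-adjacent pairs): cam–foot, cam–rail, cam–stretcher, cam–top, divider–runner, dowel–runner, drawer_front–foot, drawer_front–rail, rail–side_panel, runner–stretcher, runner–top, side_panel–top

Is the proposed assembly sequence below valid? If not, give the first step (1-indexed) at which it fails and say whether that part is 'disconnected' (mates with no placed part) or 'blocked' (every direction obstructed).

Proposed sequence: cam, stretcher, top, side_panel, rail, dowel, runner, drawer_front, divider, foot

Invalid at step 6 (disconnected)

1. cam@(0, 0) [-x clear] — {cam}
2. stretcher@(1, 0) [+x clear] — {cam, stretcher}
3. top@(0, 1) [+y clear] — {cam, stretcher, top}
4. side_panel@(-1, 1) [-x clear] — {cam, side_panel, stretcher, top}
5. rail@(-1, 0) [-x clear] — {cam, rail, side_panel, stretcher, top}
6. dowel@(1, 2) — no placed neighbour ⇒ disconnected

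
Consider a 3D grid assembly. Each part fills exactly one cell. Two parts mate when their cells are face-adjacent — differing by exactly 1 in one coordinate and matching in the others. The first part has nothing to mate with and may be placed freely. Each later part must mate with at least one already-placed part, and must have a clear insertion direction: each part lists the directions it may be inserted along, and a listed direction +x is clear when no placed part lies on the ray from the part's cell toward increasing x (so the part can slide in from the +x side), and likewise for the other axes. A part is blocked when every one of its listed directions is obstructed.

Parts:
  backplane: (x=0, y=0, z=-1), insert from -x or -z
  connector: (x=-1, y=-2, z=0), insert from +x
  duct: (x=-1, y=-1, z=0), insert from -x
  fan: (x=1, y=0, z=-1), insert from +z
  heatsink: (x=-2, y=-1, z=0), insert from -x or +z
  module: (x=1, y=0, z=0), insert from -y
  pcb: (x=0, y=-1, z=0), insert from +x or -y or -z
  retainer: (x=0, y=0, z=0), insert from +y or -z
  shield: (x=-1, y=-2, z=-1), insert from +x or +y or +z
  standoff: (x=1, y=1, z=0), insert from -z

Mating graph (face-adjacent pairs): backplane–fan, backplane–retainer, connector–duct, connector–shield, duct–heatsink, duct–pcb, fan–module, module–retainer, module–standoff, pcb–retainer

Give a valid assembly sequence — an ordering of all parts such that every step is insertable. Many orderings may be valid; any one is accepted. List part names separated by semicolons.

1. fan@(1, 0, -1) [+z clear] — {fan}
2. backplane@(0, 0, -1) [-x clear] — {backplane, fan}
3. retainer@(0, 0, 0) [+y clear] — {backplane, fan, retainer}
4. module@(1, 0, 0) [-y clear] — {backplane, fan, module, retainer}
5. standoff@(1, 1, 0) [-z clear] — {backplane, fan, module, retainer, standoff}
6. pcb@(0, -1, 0) [+x clear] — {backplane, fan, module, pcb, retainer, standoff}
7. duct@(-1, -1, 0) [-x clear] — {backplane, duct, fan, module, pcb, retainer, standoff}
8. heatsink@(-2, -1, 0) [-x clear] — {backplane, duct, fan, heatsink, module, pcb, retainer, standoff}
9. connector@(-1, -2, 0) [+x clear] — {backplane, connector, duct, fan, heatsink, module, pcb, retainer, standoff}
10. shield@(-1, -2, -1) [+x clear] — {backplane, connector, duct, fan, heatsink, module, pcb, retainer, shield, standoff}

fan; backplane; retainer; module; standoff; pcb; duct; heatsink; connector; shield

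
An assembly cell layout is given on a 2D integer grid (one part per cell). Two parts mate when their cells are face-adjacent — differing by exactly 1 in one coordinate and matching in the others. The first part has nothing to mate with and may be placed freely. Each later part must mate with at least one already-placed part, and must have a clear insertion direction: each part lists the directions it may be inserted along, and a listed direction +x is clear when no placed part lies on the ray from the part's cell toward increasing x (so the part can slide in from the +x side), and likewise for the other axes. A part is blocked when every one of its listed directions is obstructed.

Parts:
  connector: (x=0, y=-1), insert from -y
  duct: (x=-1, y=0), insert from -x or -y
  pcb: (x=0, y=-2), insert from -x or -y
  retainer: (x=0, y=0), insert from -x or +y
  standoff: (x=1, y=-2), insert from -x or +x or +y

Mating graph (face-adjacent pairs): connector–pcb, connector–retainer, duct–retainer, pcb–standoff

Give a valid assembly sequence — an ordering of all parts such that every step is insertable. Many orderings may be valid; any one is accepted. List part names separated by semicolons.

1. retainer@(0, 0) [-x clear] — {retainer}
2. duct@(-1, 0) [-x clear] — {duct, retainer}
3. connector@(0, -1) [-y clear] — {connector, duct, retainer}
4. pcb@(0, -2) [-x clear] — {connector, duct, pcb, retainer}
5. standoff@(1, -2) [+x clear] — {connector, duct, pcb, retainer, standoff}

retainer; duct; connector; pcb; standoff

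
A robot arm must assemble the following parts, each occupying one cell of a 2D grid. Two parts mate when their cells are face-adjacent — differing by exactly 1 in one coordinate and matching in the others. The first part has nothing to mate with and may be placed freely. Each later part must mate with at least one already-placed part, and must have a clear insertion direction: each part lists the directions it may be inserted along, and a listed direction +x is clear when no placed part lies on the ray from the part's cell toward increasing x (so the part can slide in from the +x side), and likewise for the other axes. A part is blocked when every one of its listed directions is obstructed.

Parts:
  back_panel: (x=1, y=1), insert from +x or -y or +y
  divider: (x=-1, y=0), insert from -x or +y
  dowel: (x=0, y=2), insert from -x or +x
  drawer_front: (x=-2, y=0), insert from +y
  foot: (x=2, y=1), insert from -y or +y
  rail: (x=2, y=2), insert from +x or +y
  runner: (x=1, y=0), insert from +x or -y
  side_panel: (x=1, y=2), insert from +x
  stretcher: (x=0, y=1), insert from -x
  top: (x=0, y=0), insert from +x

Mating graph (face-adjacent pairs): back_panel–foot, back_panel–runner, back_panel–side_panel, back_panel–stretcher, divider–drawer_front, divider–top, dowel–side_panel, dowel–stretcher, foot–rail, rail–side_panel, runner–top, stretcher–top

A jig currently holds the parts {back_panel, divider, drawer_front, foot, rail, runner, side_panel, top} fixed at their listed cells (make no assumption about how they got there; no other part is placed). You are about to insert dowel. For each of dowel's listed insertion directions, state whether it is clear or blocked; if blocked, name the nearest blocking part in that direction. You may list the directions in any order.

-x: ray from dowel(0, 2) has no placed part ⇒ clear
+x: nearest on ray is side_panel@(1, 2) ⇒ blocked

+x: blocked by side_panel; -x: clear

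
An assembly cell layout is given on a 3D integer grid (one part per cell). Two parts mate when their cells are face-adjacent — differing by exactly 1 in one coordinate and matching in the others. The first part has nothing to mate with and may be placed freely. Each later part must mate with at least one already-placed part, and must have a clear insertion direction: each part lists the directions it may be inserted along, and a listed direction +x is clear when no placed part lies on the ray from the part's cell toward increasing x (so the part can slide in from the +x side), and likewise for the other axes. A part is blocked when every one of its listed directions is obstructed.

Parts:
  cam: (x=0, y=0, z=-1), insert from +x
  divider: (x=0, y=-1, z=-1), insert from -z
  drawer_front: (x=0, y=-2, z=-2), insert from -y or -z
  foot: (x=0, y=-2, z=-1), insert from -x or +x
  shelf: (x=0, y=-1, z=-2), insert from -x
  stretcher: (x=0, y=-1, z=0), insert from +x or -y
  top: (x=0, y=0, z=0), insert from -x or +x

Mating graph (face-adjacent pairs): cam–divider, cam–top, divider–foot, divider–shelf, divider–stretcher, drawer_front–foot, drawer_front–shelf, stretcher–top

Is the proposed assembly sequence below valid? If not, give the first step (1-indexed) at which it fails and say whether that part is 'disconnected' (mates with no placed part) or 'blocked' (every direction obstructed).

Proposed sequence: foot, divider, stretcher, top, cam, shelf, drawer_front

1. foot@(0, -2, -1) [-x clear] — {foot}
2. divider@(0, -1, -1) [-z clear] — {divider, foot}
3. stretcher@(0, -1, 0) [+x clear] — {divider, foot, stretcher}
4. top@(0, 0, 0) [-x clear] — {divider, foot, stretcher, top}
5. cam@(0, 0, -1) [+x clear] — {cam, divider, foot, stretcher, top}
6. shelf@(0, -1, -2) [-x clear] — {cam, divider, foot, shelf, stretcher, top}
7. drawer_front@(0, -2, -2) [-y clear] — {cam, divider, drawer_front, foot, shelf, stretcher, top}

Valid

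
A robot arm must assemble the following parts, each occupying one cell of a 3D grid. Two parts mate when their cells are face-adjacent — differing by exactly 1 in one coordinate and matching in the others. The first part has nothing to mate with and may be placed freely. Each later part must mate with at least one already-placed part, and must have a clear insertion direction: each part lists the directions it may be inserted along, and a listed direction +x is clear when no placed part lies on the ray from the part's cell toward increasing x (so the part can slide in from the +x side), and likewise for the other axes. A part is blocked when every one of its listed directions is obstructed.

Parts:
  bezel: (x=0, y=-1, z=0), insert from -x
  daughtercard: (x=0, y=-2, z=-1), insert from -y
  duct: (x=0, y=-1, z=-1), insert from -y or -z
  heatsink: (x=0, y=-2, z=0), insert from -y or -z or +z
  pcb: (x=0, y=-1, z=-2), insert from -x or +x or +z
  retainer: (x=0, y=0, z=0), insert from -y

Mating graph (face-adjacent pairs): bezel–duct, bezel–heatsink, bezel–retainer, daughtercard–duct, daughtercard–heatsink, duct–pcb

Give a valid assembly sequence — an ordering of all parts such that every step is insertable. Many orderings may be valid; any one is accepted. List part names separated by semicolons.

1. retainer@(0, 0, 0) [-y clear] — {retainer}
2. bezel@(0, -1, 0) [-x clear] — {bezel, retainer}
3. duct@(0, -1, -1) [-y clear] — {bezel, duct, retainer}
4. daughtercard@(0, -2, -1) [-y clear] — {bezel, daughtercard, duct, retainer}
5. heatsink@(0, -2, 0) [-y clear] — {bezel, daughtercard, duct, heatsink, retainer}
6. pcb@(0, -1, -2) [-x clear] — {bezel, daughtercard, duct, heatsink, pcb, retainer}

retainer; bezel; duct; daughtercard; heatsink; pcb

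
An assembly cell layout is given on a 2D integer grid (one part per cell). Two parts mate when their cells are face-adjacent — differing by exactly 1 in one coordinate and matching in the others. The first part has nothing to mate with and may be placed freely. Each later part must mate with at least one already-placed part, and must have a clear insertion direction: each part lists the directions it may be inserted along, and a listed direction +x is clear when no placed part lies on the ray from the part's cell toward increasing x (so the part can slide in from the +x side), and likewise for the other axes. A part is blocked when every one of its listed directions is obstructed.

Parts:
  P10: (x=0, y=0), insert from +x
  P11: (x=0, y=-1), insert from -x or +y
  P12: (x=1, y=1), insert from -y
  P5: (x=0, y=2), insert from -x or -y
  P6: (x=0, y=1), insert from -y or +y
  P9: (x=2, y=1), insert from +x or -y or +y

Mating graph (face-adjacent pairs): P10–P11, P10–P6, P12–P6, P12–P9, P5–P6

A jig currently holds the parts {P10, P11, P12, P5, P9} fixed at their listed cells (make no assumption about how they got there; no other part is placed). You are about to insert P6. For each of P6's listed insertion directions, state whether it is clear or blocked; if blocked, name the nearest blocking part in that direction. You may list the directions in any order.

-y: nearest on ray is P10@(0, 0) ⇒ blocked
+y: nearest on ray is P5@(0, 2) ⇒ blocked

+y: blocked by P5; -y: blocked by P10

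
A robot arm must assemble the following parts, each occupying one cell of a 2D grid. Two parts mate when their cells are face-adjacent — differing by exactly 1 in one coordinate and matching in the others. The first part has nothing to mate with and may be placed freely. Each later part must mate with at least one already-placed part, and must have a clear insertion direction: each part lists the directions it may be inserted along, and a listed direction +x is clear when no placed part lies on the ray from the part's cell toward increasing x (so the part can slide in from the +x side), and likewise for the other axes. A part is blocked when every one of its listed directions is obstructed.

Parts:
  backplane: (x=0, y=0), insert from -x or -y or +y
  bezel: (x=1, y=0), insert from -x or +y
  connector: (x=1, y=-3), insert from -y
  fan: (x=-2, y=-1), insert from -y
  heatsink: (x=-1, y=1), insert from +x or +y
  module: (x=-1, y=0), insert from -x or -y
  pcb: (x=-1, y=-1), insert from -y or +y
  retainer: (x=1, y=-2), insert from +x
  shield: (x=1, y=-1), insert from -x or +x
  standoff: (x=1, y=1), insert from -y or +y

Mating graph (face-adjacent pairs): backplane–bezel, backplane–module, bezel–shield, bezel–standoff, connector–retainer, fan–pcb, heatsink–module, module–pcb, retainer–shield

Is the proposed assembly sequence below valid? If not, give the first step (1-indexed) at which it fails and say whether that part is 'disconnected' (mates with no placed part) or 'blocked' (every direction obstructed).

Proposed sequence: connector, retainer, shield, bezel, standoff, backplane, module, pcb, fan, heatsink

Valid

1. connector@(1, -3) [-y clear] — {connector}
2. retainer@(1, -2) [+x clear] — {connector, retainer}
3. shield@(1, -1) [-x clear] — {connector, retainer, shield}
4. bezel@(1, 0) [-x clear] — {bezel, connector, retainer, shield}
5. standoff@(1, 1) [+y clear] — {bezel, connector, retainer, shield, standoff}
6. backplane@(0, 0) [-x clear] — {backplane, bezel, connector, retainer, shield, standoff}
7. module@(-1, 0) [-x clear] — {backplane, bezel, connector, module, retainer, shield, standoff}
8. pcb@(-1, -1) [-y clear] — {backplane, bezel, connector, module, pcb, retainer, shield, standoff}
9. fan@(-2, -1) [-y clear] — {backplane, bezel, connector, fan, module, pcb, retainer, shield, standoff}
10. heatsink@(-1, 1) [+y clear] — {backplane, bezel, connector, fan, heatsink, module, pcb, retainer, shield, standoff}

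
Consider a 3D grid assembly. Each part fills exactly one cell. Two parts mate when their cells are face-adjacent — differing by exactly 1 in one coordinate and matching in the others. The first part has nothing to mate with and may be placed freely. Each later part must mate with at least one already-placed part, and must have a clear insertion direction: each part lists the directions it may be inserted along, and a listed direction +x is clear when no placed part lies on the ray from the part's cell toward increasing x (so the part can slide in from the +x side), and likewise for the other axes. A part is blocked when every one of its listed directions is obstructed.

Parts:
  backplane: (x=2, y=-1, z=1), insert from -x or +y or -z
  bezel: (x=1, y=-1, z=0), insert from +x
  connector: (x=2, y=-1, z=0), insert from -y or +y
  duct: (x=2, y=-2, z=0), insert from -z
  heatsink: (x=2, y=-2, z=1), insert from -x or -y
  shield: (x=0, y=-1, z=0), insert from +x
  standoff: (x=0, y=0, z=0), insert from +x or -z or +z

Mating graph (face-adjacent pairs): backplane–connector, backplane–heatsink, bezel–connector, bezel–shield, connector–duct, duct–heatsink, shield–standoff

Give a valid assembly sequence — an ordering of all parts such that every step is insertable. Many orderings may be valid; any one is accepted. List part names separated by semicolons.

1. standoff@(0, 0, 0) [+x clear] — {standoff}
2. shield@(0, -1, 0) [+x clear] — {shield, standoff}
3. bezel@(1, -1, 0) [+x clear] — {bezel, shield, standoff}
4. connector@(2, -1, 0) [-y clear] — {bezel, connector, shield, standoff}
5. duct@(2, -2, 0) [-z clear] — {bezel, connector, duct, shield, standoff}
6. backplane@(2, -1, 1) [-x clear] — {backplane, bezel, connector, duct, shield, standoff}
7. heatsink@(2, -2, 1) [-x clear] — {backplane, bezel, connector, duct, heatsink, shield, standoff}

standoff; shield; bezel; connector; duct; backplane; heatsink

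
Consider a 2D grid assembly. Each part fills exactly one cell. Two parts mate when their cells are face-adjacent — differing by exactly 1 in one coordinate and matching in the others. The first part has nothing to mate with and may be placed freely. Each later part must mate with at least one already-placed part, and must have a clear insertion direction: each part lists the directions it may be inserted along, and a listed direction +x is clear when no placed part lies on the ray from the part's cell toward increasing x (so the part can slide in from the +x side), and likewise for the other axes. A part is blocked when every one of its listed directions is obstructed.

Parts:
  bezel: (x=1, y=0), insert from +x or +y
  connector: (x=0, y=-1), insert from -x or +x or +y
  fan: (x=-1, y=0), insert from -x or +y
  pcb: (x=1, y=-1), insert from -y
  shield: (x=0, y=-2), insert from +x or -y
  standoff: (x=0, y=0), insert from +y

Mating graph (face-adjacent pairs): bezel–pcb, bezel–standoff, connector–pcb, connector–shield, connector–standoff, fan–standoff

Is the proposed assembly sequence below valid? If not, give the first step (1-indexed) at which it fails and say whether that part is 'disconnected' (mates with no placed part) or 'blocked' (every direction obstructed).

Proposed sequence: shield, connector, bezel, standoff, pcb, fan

Invalid at step 3 (disconnected)

1. shield@(0, -2) [+x clear] — {shield}
2. connector@(0, -1) [-x clear] — {connector, shield}
3. bezel@(1, 0) — no placed neighbour ⇒ disconnected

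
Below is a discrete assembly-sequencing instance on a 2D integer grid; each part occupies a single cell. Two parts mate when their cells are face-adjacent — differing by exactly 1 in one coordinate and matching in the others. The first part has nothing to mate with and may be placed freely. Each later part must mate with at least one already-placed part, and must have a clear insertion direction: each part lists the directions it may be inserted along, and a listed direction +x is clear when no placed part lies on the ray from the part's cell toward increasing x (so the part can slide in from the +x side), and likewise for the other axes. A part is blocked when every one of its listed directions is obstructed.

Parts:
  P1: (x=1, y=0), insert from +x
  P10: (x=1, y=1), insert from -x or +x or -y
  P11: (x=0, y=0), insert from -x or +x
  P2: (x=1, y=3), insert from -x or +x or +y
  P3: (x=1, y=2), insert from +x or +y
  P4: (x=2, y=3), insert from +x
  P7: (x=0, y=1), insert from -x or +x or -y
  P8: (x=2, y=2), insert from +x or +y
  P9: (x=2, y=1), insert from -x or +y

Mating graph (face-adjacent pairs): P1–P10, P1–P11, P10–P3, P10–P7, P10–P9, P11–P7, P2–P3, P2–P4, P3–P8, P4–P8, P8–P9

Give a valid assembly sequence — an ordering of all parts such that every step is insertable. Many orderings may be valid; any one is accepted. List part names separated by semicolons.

1. P7@(0, 1) [-x clear] — {P7}
2. P10@(1, 1) [+x clear] — {P10, P7}
3. P1@(1, 0) [+x clear] — {P1, P10, P7}
4. P3@(1, 2) [+x clear] — {P1, P10, P3, P7}
5. P2@(1, 3) [-x clear] — {P1, P10, P2, P3, P7}
6. P11@(0, 0) [-x clear] — {P1, P10, P11, P2, P3, P7}
7. P9@(2, 1) [+y clear] — {P1, P10, P11, P2, P3, P7, P9}
8. P8@(2, 2) [+x clear] — {P1, P10, P11, P2, P3, P7, P8, P9}
9. P4@(2, 3) [+x clear] — {P1, P10, P11, P2, P3, P4, P7, P8, P9}

P7; P10; P1; P3; P2; P11; P9; P8; P4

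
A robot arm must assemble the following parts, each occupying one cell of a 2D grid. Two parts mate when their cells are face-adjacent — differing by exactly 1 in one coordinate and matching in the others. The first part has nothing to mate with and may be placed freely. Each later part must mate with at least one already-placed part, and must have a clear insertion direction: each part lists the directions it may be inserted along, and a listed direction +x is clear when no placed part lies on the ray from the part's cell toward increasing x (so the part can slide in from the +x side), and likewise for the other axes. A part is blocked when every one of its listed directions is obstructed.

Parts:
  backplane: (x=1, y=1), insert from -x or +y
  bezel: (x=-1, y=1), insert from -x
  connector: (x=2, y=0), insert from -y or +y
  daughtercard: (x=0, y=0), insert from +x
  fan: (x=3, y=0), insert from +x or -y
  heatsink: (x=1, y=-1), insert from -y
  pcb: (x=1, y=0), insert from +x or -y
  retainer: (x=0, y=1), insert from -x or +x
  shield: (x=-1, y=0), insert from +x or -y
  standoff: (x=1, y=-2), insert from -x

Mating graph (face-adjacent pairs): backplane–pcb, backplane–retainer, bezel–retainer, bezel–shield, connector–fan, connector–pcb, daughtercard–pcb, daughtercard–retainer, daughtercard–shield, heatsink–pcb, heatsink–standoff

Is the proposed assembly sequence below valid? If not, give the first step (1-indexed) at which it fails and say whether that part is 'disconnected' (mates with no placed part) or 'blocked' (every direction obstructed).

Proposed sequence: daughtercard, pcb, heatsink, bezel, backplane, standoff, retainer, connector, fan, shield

1. daughtercard@(0, 0) [+x clear] — {daughtercard}
2. pcb@(1, 0) [+x clear] — {daughtercard, pcb}
3. heatsink@(1, -1) [-y clear] — {daughtercard, heatsink, pcb}
4. bezel@(-1, 1) — no placed neighbour ⇒ disconnected

Invalid at step 4 (disconnected)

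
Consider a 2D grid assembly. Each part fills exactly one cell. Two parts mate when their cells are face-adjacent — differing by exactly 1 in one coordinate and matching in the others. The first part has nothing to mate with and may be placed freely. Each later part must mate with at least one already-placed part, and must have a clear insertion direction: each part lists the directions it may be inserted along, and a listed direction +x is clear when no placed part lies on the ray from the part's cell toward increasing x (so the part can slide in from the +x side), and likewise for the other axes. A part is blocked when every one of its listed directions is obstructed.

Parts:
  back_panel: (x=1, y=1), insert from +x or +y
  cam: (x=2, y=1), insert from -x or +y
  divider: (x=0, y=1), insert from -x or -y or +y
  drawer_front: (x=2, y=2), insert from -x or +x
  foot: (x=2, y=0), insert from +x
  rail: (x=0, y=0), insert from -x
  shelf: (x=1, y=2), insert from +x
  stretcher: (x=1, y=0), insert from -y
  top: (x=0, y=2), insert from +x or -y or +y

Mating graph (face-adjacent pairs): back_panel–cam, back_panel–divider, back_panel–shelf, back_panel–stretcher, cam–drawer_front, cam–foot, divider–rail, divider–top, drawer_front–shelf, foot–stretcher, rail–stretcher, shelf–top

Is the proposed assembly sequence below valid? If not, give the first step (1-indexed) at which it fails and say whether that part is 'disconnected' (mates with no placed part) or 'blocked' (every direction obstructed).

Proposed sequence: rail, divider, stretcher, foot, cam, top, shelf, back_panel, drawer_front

1. rail@(0, 0) [-x clear] — {rail}
2. divider@(0, 1) [-x clear] — {divider, rail}
3. stretcher@(1, 0) [-y clear] — {divider, rail, stretcher}
4. foot@(2, 0) [+x clear] — {divider, foot, rail, stretcher}
5. cam@(2, 1) [+y clear] — {cam, divider, foot, rail, stretcher}
6. top@(0, 2) [+x clear] — {cam, divider, foot, rail, stretcher, top}
7. shelf@(1, 2) [+x clear] — {cam, divider, foot, rail, shelf, stretcher, top}
8. back_panel@(1, 1) — +x/+y all obstructed ⇒ blocked

Invalid at step 8 (blocked)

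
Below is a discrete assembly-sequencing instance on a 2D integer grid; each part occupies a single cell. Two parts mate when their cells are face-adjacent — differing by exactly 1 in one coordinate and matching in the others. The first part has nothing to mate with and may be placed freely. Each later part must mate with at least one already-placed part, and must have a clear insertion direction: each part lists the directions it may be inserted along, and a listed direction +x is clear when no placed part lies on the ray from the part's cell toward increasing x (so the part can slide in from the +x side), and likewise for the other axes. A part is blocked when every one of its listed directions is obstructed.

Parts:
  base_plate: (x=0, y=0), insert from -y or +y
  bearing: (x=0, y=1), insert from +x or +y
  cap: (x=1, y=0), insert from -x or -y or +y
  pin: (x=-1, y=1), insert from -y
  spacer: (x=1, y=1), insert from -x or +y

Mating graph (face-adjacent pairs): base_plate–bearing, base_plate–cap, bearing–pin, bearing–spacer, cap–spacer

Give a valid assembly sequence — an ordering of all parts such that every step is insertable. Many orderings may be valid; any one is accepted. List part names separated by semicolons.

bearing; base_plate; cap; pin; spacer

1. bearing@(0, 1) [+x clear] — {bearing}
2. base_plate@(0, 0) [-y clear] — {base_plate, bearing}
3. cap@(1, 0) [-y clear] — {base_plate, bearing, cap}
4. pin@(-1, 1) [-y clear] — {base_plate, bearing, cap, pin}
5. spacer@(1, 1) [+y clear] — {base_plate, bearing, cap, pin, spacer}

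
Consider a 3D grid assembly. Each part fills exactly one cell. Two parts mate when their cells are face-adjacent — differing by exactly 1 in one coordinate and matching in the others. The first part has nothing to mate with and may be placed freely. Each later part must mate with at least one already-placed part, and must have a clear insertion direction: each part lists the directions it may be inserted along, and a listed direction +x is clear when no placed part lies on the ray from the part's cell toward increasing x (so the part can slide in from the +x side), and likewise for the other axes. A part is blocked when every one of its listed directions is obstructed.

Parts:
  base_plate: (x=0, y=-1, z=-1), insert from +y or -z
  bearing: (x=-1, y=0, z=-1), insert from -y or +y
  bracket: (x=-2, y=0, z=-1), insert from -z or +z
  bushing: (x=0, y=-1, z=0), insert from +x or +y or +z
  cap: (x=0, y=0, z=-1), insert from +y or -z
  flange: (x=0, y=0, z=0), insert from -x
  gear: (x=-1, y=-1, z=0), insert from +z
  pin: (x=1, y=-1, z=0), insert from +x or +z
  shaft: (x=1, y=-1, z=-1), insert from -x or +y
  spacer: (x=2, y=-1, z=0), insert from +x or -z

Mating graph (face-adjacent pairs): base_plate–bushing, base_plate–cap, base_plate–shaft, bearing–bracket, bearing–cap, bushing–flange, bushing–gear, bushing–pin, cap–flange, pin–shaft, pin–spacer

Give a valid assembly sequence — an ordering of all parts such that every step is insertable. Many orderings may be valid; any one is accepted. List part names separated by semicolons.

pin; shaft; bushing; gear; flange; base_plate; spacer; cap; bearing; bracket

1. pin@(1, -1, 0) [+x clear] — {pin}
2. shaft@(1, -1, -1) [-x clear] — {pin, shaft}
3. bushing@(0, -1, 0) [+y clear] — {bushing, pin, shaft}
4. gear@(-1, -1, 0) [+z clear] — {bushing, gear, pin, shaft}
5. flange@(0, 0, 0) [-x clear] — {bushing, flange, gear, pin, shaft}
6. base_plate@(0, -1, -1) [+y clear] — {base_plate, bushing, flange, gear, pin, shaft}
7. spacer@(2, -1, 0) [+x clear] — {base_plate, bushing, flange, gear, pin, shaft, spacer}
8. cap@(0, 0, -1) [+y clear] — {base_plate, bushing, cap, flange, gear, pin, shaft, spacer}
9. bearing@(-1, 0, -1) [-y clear] — {base_plate, bearing, bushing, cap, flange, gear, pin, shaft, spacer}
10. bracket@(-2, 0, -1) [-z clear] — {base_plate, bearing, bracket, bushing, cap, flange, gear, pin, shaft, spacer}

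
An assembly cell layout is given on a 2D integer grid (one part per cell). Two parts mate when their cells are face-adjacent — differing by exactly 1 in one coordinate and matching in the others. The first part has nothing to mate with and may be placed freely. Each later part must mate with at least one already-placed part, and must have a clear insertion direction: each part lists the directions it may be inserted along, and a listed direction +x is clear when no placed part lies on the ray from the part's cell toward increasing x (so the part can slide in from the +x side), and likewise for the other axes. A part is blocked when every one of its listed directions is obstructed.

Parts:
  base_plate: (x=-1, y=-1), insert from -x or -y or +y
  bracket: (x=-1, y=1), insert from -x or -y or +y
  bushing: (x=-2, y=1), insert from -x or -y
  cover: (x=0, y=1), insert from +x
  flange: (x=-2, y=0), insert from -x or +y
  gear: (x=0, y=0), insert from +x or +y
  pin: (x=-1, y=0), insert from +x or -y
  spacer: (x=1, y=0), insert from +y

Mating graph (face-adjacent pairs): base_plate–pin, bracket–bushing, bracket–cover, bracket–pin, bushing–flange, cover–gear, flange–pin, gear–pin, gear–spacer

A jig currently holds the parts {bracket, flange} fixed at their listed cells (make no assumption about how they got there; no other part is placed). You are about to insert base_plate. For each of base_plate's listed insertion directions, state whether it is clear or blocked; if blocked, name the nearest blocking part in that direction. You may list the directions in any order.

+y: blocked by bracket; -x: clear; -y: clear

-x: ray from base_plate(-1, -1) has no placed part ⇒ clear
-y: ray from base_plate(-1, -1) has no placed part ⇒ clear
+y: nearest on ray is bracket@(-1, 1) ⇒ blocked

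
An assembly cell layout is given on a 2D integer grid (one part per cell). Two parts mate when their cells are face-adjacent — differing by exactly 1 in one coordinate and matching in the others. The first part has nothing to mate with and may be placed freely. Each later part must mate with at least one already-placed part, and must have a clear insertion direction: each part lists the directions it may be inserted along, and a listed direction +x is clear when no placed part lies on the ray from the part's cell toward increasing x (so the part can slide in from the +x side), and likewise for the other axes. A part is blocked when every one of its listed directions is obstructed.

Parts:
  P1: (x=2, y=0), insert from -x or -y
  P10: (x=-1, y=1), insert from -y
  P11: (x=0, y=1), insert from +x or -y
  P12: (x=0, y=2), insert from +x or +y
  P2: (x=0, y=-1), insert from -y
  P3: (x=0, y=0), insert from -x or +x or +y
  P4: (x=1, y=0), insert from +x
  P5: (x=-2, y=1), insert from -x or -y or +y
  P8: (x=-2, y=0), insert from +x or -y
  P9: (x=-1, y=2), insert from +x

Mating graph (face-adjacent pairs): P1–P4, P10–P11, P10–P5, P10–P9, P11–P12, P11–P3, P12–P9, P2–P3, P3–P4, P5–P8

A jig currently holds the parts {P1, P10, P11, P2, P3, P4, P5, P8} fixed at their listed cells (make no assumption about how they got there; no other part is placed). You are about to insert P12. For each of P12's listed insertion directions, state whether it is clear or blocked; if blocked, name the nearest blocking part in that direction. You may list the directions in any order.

+x: ray from P12(0, 2) has no placed part ⇒ clear
+y: ray from P12(0, 2) has no placed part ⇒ clear

+x: clear; +y: clear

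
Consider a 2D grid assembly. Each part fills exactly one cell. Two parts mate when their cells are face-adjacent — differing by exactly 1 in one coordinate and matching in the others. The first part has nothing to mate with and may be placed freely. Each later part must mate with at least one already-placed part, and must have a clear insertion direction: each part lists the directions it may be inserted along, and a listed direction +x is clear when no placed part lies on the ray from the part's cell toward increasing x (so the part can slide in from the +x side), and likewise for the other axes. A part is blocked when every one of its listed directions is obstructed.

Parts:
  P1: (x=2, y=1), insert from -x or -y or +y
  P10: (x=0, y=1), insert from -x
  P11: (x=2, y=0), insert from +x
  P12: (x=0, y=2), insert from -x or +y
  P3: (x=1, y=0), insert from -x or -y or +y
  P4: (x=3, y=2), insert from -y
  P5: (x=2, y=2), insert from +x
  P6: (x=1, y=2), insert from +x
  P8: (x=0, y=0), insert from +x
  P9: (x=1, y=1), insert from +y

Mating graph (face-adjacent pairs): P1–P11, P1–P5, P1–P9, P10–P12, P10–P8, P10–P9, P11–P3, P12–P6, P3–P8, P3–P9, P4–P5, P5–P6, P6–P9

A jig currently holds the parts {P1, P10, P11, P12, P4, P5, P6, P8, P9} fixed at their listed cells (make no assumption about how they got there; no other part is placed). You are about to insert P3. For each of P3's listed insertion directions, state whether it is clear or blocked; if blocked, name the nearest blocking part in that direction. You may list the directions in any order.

+y: blocked by P9; -x: blocked by P8; -y: clear

-x: nearest on ray is P8@(0, 0) ⇒ blocked
-y: ray from P3(1, 0) has no placed part ⇒ clear
+y: nearest on ray is P9@(1, 1) ⇒ blocked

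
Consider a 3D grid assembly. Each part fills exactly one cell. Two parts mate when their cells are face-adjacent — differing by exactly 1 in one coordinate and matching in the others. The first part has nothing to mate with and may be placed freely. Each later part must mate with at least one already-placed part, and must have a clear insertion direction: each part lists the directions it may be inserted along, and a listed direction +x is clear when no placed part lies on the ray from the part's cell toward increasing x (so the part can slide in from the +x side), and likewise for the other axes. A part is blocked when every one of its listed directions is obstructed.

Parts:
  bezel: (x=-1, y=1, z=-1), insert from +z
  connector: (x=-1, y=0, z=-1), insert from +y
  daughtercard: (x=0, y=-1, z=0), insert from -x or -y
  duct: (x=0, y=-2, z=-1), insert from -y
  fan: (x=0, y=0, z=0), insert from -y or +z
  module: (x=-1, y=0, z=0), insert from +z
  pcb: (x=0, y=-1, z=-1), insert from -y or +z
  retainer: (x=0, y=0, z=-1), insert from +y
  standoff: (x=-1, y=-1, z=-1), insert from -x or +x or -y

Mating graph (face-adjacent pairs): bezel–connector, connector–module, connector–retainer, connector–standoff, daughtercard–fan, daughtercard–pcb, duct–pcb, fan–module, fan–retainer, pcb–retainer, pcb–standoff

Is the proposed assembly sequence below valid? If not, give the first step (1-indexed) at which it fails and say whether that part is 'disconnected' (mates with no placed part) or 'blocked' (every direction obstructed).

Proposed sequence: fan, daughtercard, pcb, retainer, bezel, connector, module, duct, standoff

1. fan@(0, 0, 0) [-y clear] — {fan}
2. daughtercard@(0, -1, 0) [-x clear] — {daughtercard, fan}
3. pcb@(0, -1, -1) [-y clear] — {daughtercard, fan, pcb}
4. retainer@(0, 0, -1) [+y clear] — {daughtercard, fan, pcb, retainer}
5. bezel@(-1, 1, -1) — no placed neighbour ⇒ disconnected

Invalid at step 5 (disconnected)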